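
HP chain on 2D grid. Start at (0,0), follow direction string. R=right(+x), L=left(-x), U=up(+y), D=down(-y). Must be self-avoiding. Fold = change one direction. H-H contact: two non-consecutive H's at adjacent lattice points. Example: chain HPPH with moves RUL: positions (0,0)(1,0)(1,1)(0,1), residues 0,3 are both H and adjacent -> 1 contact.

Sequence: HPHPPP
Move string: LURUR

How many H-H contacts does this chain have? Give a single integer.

Positions: [(0, 0), (-1, 0), (-1, 1), (0, 1), (0, 2), (1, 2)]
No H-H contacts found.

Answer: 0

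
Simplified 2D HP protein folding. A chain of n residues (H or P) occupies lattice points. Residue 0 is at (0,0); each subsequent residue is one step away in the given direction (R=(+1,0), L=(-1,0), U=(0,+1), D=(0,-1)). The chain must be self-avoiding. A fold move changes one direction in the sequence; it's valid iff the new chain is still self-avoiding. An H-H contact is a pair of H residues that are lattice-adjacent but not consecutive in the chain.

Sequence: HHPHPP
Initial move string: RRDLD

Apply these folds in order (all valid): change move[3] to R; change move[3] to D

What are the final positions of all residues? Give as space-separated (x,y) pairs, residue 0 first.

Initial moves: RRDLD
Fold: move[3]->R => RRDRD (positions: [(0, 0), (1, 0), (2, 0), (2, -1), (3, -1), (3, -2)])
Fold: move[3]->D => RRDDD (positions: [(0, 0), (1, 0), (2, 0), (2, -1), (2, -2), (2, -3)])

Answer: (0,0) (1,0) (2,0) (2,-1) (2,-2) (2,-3)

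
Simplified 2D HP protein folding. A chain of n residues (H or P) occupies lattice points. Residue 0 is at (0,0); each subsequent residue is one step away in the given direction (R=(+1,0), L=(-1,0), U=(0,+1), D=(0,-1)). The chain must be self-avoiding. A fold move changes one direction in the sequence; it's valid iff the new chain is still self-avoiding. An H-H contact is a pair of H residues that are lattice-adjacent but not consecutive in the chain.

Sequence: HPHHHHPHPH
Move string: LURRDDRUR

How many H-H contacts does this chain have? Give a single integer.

Positions: [(0, 0), (-1, 0), (-1, 1), (0, 1), (1, 1), (1, 0), (1, -1), (2, -1), (2, 0), (3, 0)]
H-H contact: residue 0 @(0,0) - residue 5 @(1, 0)
H-H contact: residue 0 @(0,0) - residue 3 @(0, 1)

Answer: 2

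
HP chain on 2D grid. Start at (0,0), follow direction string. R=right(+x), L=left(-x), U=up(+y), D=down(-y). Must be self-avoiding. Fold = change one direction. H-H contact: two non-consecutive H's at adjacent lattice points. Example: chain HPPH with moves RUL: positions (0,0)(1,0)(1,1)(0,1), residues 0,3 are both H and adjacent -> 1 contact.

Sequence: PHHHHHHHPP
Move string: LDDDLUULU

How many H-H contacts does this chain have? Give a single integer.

Positions: [(0, 0), (-1, 0), (-1, -1), (-1, -2), (-1, -3), (-2, -3), (-2, -2), (-2, -1), (-3, -1), (-3, 0)]
H-H contact: residue 2 @(-1,-1) - residue 7 @(-2, -1)
H-H contact: residue 3 @(-1,-2) - residue 6 @(-2, -2)

Answer: 2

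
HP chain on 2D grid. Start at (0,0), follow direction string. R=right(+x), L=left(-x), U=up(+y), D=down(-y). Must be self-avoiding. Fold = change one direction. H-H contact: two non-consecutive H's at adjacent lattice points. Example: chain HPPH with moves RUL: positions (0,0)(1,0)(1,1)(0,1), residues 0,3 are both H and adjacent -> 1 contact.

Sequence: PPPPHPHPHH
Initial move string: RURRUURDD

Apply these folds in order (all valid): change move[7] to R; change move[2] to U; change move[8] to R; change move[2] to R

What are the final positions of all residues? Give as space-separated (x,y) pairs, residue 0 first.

Answer: (0,0) (1,0) (1,1) (2,1) (3,1) (3,2) (3,3) (4,3) (5,3) (6,3)

Derivation:
Initial moves: RURRUURDD
Fold: move[7]->R => RURRUURRD (positions: [(0, 0), (1, 0), (1, 1), (2, 1), (3, 1), (3, 2), (3, 3), (4, 3), (5, 3), (5, 2)])
Fold: move[2]->U => RUURUURRD (positions: [(0, 0), (1, 0), (1, 1), (1, 2), (2, 2), (2, 3), (2, 4), (3, 4), (4, 4), (4, 3)])
Fold: move[8]->R => RUURUURRR (positions: [(0, 0), (1, 0), (1, 1), (1, 2), (2, 2), (2, 3), (2, 4), (3, 4), (4, 4), (5, 4)])
Fold: move[2]->R => RURRUURRR (positions: [(0, 0), (1, 0), (1, 1), (2, 1), (3, 1), (3, 2), (3, 3), (4, 3), (5, 3), (6, 3)])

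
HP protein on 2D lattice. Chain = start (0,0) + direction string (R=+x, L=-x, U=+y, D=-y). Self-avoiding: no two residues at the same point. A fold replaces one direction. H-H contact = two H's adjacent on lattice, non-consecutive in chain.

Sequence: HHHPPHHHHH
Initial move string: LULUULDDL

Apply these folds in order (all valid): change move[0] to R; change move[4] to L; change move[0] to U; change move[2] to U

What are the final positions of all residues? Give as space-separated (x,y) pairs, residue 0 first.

Initial moves: LULUULDDL
Fold: move[0]->R => RULUULDDL (positions: [(0, 0), (1, 0), (1, 1), (0, 1), (0, 2), (0, 3), (-1, 3), (-1, 2), (-1, 1), (-2, 1)])
Fold: move[4]->L => RULULLDDL (positions: [(0, 0), (1, 0), (1, 1), (0, 1), (0, 2), (-1, 2), (-2, 2), (-2, 1), (-2, 0), (-3, 0)])
Fold: move[0]->U => UULULLDDL (positions: [(0, 0), (0, 1), (0, 2), (-1, 2), (-1, 3), (-2, 3), (-3, 3), (-3, 2), (-3, 1), (-4, 1)])
Fold: move[2]->U => UUUULLDDL (positions: [(0, 0), (0, 1), (0, 2), (0, 3), (0, 4), (-1, 4), (-2, 4), (-2, 3), (-2, 2), (-3, 2)])

Answer: (0,0) (0,1) (0,2) (0,3) (0,4) (-1,4) (-2,4) (-2,3) (-2,2) (-3,2)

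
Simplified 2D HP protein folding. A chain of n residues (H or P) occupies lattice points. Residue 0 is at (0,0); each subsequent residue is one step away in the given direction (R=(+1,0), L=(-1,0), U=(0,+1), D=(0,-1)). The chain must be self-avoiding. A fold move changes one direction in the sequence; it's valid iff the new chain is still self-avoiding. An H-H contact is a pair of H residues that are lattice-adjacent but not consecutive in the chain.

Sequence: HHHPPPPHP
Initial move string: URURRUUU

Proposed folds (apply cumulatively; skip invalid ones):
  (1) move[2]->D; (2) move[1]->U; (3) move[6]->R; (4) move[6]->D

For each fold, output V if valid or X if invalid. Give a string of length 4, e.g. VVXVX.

Answer: VXVX

Derivation:
Initial: URURRUUU -> [(0, 0), (0, 1), (1, 1), (1, 2), (2, 2), (3, 2), (3, 3), (3, 4), (3, 5)]
Fold 1: move[2]->D => URDRRUUU VALID
Fold 2: move[1]->U => UUDRRUUU INVALID (collision), skipped
Fold 3: move[6]->R => URDRRURU VALID
Fold 4: move[6]->D => URDRRUDU INVALID (collision), skipped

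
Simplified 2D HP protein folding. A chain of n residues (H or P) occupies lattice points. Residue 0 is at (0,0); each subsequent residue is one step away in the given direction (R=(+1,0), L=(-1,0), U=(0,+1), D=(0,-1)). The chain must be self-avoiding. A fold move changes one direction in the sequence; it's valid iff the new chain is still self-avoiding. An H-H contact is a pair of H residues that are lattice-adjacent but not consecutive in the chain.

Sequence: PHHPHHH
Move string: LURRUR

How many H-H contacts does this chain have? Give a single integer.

Answer: 0

Derivation:
Positions: [(0, 0), (-1, 0), (-1, 1), (0, 1), (1, 1), (1, 2), (2, 2)]
No H-H contacts found.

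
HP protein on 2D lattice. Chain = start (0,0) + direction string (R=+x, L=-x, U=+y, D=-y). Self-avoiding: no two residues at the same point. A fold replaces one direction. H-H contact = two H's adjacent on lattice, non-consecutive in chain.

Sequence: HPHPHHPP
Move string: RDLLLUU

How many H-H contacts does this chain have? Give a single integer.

Answer: 0

Derivation:
Positions: [(0, 0), (1, 0), (1, -1), (0, -1), (-1, -1), (-2, -1), (-2, 0), (-2, 1)]
No H-H contacts found.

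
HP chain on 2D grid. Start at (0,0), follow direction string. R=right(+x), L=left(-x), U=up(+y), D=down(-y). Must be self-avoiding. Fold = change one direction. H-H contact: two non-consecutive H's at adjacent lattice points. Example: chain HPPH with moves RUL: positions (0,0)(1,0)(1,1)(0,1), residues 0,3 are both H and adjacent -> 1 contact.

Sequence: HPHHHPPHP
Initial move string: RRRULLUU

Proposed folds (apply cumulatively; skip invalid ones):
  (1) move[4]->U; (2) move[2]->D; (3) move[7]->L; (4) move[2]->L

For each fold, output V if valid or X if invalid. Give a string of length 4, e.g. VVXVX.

Initial: RRRULLUU -> [(0, 0), (1, 0), (2, 0), (3, 0), (3, 1), (2, 1), (1, 1), (1, 2), (1, 3)]
Fold 1: move[4]->U => RRRUULUU VALID
Fold 2: move[2]->D => RRDUULUU INVALID (collision), skipped
Fold 3: move[7]->L => RRRUULUL VALID
Fold 4: move[2]->L => RRLUULUL INVALID (collision), skipped

Answer: VXVX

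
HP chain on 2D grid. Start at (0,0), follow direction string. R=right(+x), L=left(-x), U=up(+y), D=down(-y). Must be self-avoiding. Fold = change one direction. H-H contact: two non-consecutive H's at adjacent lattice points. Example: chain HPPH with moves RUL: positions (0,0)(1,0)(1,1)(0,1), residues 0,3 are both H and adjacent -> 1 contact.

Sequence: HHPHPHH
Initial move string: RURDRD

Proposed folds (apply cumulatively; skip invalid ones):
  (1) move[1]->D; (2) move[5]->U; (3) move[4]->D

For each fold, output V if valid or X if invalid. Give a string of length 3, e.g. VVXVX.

Answer: VVX

Derivation:
Initial: RURDRD -> [(0, 0), (1, 0), (1, 1), (2, 1), (2, 0), (3, 0), (3, -1)]
Fold 1: move[1]->D => RDRDRD VALID
Fold 2: move[5]->U => RDRDRU VALID
Fold 3: move[4]->D => RDRDDU INVALID (collision), skipped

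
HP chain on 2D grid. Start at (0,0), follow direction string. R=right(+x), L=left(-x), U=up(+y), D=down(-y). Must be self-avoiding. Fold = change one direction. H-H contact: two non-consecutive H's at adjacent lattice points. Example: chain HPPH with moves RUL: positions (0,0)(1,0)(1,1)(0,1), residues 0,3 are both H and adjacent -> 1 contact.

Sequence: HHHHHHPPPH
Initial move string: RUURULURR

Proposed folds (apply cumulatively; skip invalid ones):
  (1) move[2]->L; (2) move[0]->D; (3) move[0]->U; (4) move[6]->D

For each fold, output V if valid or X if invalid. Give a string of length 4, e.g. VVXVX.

Initial: RUURULURR -> [(0, 0), (1, 0), (1, 1), (1, 2), (2, 2), (2, 3), (1, 3), (1, 4), (2, 4), (3, 4)]
Fold 1: move[2]->L => RULRULURR INVALID (collision), skipped
Fold 2: move[0]->D => DUURULURR INVALID (collision), skipped
Fold 3: move[0]->U => UUURULURR VALID
Fold 4: move[6]->D => UUURULDRR INVALID (collision), skipped

Answer: XXVX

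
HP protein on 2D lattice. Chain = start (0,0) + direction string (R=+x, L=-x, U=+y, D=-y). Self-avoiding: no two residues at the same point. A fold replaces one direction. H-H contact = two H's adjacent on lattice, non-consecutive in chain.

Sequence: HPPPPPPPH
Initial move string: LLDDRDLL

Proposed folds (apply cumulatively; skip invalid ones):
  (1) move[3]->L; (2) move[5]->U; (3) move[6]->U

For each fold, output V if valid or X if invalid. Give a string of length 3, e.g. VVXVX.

Answer: XXX

Derivation:
Initial: LLDDRDLL -> [(0, 0), (-1, 0), (-2, 0), (-2, -1), (-2, -2), (-1, -2), (-1, -3), (-2, -3), (-3, -3)]
Fold 1: move[3]->L => LLDLRDLL INVALID (collision), skipped
Fold 2: move[5]->U => LLDDRULL INVALID (collision), skipped
Fold 3: move[6]->U => LLDDRDUL INVALID (collision), skipped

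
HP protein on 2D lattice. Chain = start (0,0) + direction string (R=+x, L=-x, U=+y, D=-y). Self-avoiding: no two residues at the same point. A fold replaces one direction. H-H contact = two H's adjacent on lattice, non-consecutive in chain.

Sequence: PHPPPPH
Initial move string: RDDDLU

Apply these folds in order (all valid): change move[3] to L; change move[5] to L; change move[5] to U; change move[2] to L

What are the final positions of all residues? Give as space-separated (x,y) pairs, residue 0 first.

Initial moves: RDDDLU
Fold: move[3]->L => RDDLLU (positions: [(0, 0), (1, 0), (1, -1), (1, -2), (0, -2), (-1, -2), (-1, -1)])
Fold: move[5]->L => RDDLLL (positions: [(0, 0), (1, 0), (1, -1), (1, -2), (0, -2), (-1, -2), (-2, -2)])
Fold: move[5]->U => RDDLLU (positions: [(0, 0), (1, 0), (1, -1), (1, -2), (0, -2), (-1, -2), (-1, -1)])
Fold: move[2]->L => RDLLLU (positions: [(0, 0), (1, 0), (1, -1), (0, -1), (-1, -1), (-2, -1), (-2, 0)])

Answer: (0,0) (1,0) (1,-1) (0,-1) (-1,-1) (-2,-1) (-2,0)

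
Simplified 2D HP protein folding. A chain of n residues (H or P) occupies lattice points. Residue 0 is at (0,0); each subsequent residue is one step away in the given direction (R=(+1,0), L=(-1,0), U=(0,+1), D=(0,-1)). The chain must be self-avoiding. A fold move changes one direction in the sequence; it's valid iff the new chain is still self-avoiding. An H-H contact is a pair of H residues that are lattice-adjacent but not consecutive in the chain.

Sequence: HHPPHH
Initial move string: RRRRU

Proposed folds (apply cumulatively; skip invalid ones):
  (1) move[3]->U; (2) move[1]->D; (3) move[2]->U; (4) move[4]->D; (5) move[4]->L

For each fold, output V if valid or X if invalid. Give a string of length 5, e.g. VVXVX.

Answer: VVXXX

Derivation:
Initial: RRRRU -> [(0, 0), (1, 0), (2, 0), (3, 0), (4, 0), (4, 1)]
Fold 1: move[3]->U => RRRUU VALID
Fold 2: move[1]->D => RDRUU VALID
Fold 3: move[2]->U => RDUUU INVALID (collision), skipped
Fold 4: move[4]->D => RDRUD INVALID (collision), skipped
Fold 5: move[4]->L => RDRUL INVALID (collision), skipped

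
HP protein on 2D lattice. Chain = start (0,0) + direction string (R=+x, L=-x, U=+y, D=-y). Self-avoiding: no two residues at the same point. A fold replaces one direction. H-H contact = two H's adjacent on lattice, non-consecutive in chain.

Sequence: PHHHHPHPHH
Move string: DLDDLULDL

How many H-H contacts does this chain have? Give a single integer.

Answer: 1

Derivation:
Positions: [(0, 0), (0, -1), (-1, -1), (-1, -2), (-1, -3), (-2, -3), (-2, -2), (-3, -2), (-3, -3), (-4, -3)]
H-H contact: residue 3 @(-1,-2) - residue 6 @(-2, -2)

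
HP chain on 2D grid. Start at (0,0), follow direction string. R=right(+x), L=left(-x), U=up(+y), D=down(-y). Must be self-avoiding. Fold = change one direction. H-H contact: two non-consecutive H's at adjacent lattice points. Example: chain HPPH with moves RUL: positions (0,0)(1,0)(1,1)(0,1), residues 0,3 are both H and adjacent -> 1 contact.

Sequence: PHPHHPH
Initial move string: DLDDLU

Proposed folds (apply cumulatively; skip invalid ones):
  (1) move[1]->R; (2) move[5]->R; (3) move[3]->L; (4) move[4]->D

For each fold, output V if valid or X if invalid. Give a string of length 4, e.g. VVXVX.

Answer: VXVX

Derivation:
Initial: DLDDLU -> [(0, 0), (0, -1), (-1, -1), (-1, -2), (-1, -3), (-2, -3), (-2, -2)]
Fold 1: move[1]->R => DRDDLU VALID
Fold 2: move[5]->R => DRDDLR INVALID (collision), skipped
Fold 3: move[3]->L => DRDLLU VALID
Fold 4: move[4]->D => DRDLDU INVALID (collision), skipped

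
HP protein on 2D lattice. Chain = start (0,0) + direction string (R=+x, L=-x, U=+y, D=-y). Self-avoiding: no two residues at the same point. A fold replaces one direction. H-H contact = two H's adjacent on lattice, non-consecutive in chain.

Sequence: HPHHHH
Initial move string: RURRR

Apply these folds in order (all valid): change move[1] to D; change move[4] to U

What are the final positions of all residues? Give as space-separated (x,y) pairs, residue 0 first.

Initial moves: RURRR
Fold: move[1]->D => RDRRR (positions: [(0, 0), (1, 0), (1, -1), (2, -1), (3, -1), (4, -1)])
Fold: move[4]->U => RDRRU (positions: [(0, 0), (1, 0), (1, -1), (2, -1), (3, -1), (3, 0)])

Answer: (0,0) (1,0) (1,-1) (2,-1) (3,-1) (3,0)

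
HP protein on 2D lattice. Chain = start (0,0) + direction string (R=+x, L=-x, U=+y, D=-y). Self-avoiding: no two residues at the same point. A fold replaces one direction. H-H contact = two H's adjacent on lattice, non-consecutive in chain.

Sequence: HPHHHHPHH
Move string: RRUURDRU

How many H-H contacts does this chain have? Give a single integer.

Positions: [(0, 0), (1, 0), (2, 0), (2, 1), (2, 2), (3, 2), (3, 1), (4, 1), (4, 2)]
H-H contact: residue 5 @(3,2) - residue 8 @(4, 2)

Answer: 1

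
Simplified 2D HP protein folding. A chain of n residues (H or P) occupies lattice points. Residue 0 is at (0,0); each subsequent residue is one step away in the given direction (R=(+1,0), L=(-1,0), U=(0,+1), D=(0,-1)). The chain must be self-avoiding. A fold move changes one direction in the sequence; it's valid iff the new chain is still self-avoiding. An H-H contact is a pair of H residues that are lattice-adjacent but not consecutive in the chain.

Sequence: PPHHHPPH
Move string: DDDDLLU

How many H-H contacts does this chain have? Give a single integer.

Answer: 0

Derivation:
Positions: [(0, 0), (0, -1), (0, -2), (0, -3), (0, -4), (-1, -4), (-2, -4), (-2, -3)]
No H-H contacts found.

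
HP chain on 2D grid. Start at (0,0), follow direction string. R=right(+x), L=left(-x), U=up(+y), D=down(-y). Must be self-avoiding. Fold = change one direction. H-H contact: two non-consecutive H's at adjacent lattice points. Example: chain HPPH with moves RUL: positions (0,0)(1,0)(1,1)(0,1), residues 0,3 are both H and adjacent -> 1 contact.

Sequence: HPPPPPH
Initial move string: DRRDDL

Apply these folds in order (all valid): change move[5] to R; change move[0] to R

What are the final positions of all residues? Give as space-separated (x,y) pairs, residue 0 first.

Answer: (0,0) (1,0) (2,0) (3,0) (3,-1) (3,-2) (4,-2)

Derivation:
Initial moves: DRRDDL
Fold: move[5]->R => DRRDDR (positions: [(0, 0), (0, -1), (1, -1), (2, -1), (2, -2), (2, -3), (3, -3)])
Fold: move[0]->R => RRRDDR (positions: [(0, 0), (1, 0), (2, 0), (3, 0), (3, -1), (3, -2), (4, -2)])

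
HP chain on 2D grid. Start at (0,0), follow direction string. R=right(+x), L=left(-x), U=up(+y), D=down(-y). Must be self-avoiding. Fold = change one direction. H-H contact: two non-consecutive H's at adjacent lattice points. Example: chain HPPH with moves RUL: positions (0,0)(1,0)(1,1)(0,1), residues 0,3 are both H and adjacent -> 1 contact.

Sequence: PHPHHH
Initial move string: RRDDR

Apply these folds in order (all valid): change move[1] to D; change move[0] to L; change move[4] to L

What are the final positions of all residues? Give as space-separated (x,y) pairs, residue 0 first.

Answer: (0,0) (-1,0) (-1,-1) (-1,-2) (-1,-3) (-2,-3)

Derivation:
Initial moves: RRDDR
Fold: move[1]->D => RDDDR (positions: [(0, 0), (1, 0), (1, -1), (1, -2), (1, -3), (2, -3)])
Fold: move[0]->L => LDDDR (positions: [(0, 0), (-1, 0), (-1, -1), (-1, -2), (-1, -3), (0, -3)])
Fold: move[4]->L => LDDDL (positions: [(0, 0), (-1, 0), (-1, -1), (-1, -2), (-1, -3), (-2, -3)])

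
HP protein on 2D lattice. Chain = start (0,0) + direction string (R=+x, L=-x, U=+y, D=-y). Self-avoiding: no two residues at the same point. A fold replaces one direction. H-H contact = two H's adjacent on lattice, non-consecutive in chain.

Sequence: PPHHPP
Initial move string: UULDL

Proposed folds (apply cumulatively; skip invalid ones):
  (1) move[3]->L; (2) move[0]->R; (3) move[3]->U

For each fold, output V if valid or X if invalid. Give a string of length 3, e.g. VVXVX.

Answer: VVV

Derivation:
Initial: UULDL -> [(0, 0), (0, 1), (0, 2), (-1, 2), (-1, 1), (-2, 1)]
Fold 1: move[3]->L => UULLL VALID
Fold 2: move[0]->R => RULLL VALID
Fold 3: move[3]->U => RULUL VALID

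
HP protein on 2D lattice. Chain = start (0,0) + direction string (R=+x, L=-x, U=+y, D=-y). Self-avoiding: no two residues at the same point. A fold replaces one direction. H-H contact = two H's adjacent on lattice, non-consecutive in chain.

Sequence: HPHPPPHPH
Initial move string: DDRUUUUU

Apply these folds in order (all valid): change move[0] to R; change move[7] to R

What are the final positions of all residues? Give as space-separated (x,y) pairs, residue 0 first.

Answer: (0,0) (1,0) (1,-1) (2,-1) (2,0) (2,1) (2,2) (2,3) (3,3)

Derivation:
Initial moves: DDRUUUUU
Fold: move[0]->R => RDRUUUUU (positions: [(0, 0), (1, 0), (1, -1), (2, -1), (2, 0), (2, 1), (2, 2), (2, 3), (2, 4)])
Fold: move[7]->R => RDRUUUUR (positions: [(0, 0), (1, 0), (1, -1), (2, -1), (2, 0), (2, 1), (2, 2), (2, 3), (3, 3)])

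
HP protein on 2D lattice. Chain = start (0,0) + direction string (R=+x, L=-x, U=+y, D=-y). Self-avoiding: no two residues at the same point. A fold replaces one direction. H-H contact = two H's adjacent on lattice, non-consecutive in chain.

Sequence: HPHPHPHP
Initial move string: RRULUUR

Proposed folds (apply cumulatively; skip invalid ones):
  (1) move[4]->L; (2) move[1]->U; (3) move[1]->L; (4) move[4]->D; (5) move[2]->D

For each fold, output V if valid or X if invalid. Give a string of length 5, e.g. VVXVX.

Initial: RRULUUR -> [(0, 0), (1, 0), (2, 0), (2, 1), (1, 1), (1, 2), (1, 3), (2, 3)]
Fold 1: move[4]->L => RRULLUR VALID
Fold 2: move[1]->U => RUULLUR VALID
Fold 3: move[1]->L => RLULLUR INVALID (collision), skipped
Fold 4: move[4]->D => RUULDUR INVALID (collision), skipped
Fold 5: move[2]->D => RUDLLUR INVALID (collision), skipped

Answer: VVXXX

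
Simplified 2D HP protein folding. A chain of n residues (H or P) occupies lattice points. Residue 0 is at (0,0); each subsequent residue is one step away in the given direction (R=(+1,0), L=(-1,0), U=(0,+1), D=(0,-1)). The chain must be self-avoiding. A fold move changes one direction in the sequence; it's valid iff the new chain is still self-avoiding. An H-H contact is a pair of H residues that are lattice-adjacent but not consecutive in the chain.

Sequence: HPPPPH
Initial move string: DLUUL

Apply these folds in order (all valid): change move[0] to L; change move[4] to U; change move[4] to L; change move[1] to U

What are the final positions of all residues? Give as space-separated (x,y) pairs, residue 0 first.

Answer: (0,0) (-1,0) (-1,1) (-1,2) (-1,3) (-2,3)

Derivation:
Initial moves: DLUUL
Fold: move[0]->L => LLUUL (positions: [(0, 0), (-1, 0), (-2, 0), (-2, 1), (-2, 2), (-3, 2)])
Fold: move[4]->U => LLUUU (positions: [(0, 0), (-1, 0), (-2, 0), (-2, 1), (-2, 2), (-2, 3)])
Fold: move[4]->L => LLUUL (positions: [(0, 0), (-1, 0), (-2, 0), (-2, 1), (-2, 2), (-3, 2)])
Fold: move[1]->U => LUUUL (positions: [(0, 0), (-1, 0), (-1, 1), (-1, 2), (-1, 3), (-2, 3)])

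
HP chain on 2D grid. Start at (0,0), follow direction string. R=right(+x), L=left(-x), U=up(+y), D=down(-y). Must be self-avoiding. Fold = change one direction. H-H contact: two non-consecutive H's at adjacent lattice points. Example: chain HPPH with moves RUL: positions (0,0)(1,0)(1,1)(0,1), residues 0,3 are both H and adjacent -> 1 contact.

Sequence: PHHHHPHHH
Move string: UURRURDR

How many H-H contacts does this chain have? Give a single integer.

Positions: [(0, 0), (0, 1), (0, 2), (1, 2), (2, 2), (2, 3), (3, 3), (3, 2), (4, 2)]
H-H contact: residue 4 @(2,2) - residue 7 @(3, 2)

Answer: 1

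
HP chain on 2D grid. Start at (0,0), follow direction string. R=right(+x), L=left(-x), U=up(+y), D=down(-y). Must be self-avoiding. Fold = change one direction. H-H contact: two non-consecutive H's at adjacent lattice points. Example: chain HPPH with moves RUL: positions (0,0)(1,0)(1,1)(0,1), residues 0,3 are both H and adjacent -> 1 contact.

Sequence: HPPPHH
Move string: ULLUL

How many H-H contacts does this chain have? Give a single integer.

Answer: 0

Derivation:
Positions: [(0, 0), (0, 1), (-1, 1), (-2, 1), (-2, 2), (-3, 2)]
No H-H contacts found.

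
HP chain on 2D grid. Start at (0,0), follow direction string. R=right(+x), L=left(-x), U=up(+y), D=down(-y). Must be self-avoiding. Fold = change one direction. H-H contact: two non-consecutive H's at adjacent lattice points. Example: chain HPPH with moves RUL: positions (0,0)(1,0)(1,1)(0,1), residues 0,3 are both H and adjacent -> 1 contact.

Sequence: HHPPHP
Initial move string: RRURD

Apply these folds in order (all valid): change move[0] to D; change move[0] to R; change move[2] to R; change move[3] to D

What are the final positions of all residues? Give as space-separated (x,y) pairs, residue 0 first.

Answer: (0,0) (1,0) (2,0) (3,0) (3,-1) (3,-2)

Derivation:
Initial moves: RRURD
Fold: move[0]->D => DRURD (positions: [(0, 0), (0, -1), (1, -1), (1, 0), (2, 0), (2, -1)])
Fold: move[0]->R => RRURD (positions: [(0, 0), (1, 0), (2, 0), (2, 1), (3, 1), (3, 0)])
Fold: move[2]->R => RRRRD (positions: [(0, 0), (1, 0), (2, 0), (3, 0), (4, 0), (4, -1)])
Fold: move[3]->D => RRRDD (positions: [(0, 0), (1, 0), (2, 0), (3, 0), (3, -1), (3, -2)])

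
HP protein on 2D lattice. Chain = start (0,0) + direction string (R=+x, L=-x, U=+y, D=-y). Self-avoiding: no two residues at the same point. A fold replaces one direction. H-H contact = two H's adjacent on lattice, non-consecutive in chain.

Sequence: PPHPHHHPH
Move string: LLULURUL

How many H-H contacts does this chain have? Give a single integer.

Answer: 1

Derivation:
Positions: [(0, 0), (-1, 0), (-2, 0), (-2, 1), (-3, 1), (-3, 2), (-2, 2), (-2, 3), (-3, 3)]
H-H contact: residue 5 @(-3,2) - residue 8 @(-3, 3)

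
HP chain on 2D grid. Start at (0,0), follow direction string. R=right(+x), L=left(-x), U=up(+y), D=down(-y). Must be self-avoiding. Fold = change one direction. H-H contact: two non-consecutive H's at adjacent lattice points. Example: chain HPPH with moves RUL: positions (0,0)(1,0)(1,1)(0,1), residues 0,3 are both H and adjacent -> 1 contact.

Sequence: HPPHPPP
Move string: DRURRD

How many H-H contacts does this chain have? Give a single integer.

Positions: [(0, 0), (0, -1), (1, -1), (1, 0), (2, 0), (3, 0), (3, -1)]
H-H contact: residue 0 @(0,0) - residue 3 @(1, 0)

Answer: 1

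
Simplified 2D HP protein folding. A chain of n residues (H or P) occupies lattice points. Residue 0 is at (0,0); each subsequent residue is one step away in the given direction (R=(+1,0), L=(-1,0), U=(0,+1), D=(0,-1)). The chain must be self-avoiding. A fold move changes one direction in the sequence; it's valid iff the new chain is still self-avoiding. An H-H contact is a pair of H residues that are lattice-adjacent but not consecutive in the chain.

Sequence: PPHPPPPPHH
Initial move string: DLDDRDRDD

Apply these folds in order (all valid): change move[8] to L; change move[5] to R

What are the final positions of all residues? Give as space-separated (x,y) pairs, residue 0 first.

Answer: (0,0) (0,-1) (-1,-1) (-1,-2) (-1,-3) (0,-3) (1,-3) (2,-3) (2,-4) (1,-4)

Derivation:
Initial moves: DLDDRDRDD
Fold: move[8]->L => DLDDRDRDL (positions: [(0, 0), (0, -1), (-1, -1), (-1, -2), (-1, -3), (0, -3), (0, -4), (1, -4), (1, -5), (0, -5)])
Fold: move[5]->R => DLDDRRRDL (positions: [(0, 0), (0, -1), (-1, -1), (-1, -2), (-1, -3), (0, -3), (1, -3), (2, -3), (2, -4), (1, -4)])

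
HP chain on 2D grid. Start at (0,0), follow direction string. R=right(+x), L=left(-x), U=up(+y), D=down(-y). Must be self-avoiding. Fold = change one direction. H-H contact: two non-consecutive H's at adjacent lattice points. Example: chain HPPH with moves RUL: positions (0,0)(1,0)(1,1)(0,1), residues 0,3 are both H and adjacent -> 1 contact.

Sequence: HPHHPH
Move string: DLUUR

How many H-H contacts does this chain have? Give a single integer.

Answer: 2

Derivation:
Positions: [(0, 0), (0, -1), (-1, -1), (-1, 0), (-1, 1), (0, 1)]
H-H contact: residue 0 @(0,0) - residue 3 @(-1, 0)
H-H contact: residue 0 @(0,0) - residue 5 @(0, 1)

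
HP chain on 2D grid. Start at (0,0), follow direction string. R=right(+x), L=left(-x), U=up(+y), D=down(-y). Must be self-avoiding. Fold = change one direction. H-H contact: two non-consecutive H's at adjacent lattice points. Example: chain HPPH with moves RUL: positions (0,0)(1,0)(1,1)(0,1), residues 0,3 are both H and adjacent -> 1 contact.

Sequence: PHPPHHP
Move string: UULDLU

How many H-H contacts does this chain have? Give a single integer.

Positions: [(0, 0), (0, 1), (0, 2), (-1, 2), (-1, 1), (-2, 1), (-2, 2)]
H-H contact: residue 1 @(0,1) - residue 4 @(-1, 1)

Answer: 1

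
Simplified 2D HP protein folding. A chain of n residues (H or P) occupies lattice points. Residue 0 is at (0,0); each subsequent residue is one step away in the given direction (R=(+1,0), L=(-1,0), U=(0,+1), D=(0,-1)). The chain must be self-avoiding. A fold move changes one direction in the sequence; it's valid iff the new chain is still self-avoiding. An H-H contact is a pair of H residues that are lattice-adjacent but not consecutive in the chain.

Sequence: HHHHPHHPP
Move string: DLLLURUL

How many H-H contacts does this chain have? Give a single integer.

Positions: [(0, 0), (0, -1), (-1, -1), (-2, -1), (-3, -1), (-3, 0), (-2, 0), (-2, 1), (-3, 1)]
H-H contact: residue 3 @(-2,-1) - residue 6 @(-2, 0)

Answer: 1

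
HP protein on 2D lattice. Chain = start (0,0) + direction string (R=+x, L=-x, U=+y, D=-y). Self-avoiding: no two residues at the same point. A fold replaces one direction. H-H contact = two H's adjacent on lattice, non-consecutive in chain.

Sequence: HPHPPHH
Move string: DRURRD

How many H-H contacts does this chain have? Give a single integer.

Answer: 0

Derivation:
Positions: [(0, 0), (0, -1), (1, -1), (1, 0), (2, 0), (3, 0), (3, -1)]
No H-H contacts found.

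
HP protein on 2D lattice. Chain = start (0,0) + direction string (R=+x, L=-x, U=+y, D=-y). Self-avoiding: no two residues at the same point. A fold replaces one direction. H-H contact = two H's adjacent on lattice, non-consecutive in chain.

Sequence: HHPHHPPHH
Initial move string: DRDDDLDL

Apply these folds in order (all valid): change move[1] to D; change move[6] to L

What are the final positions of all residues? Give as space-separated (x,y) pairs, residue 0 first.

Initial moves: DRDDDLDL
Fold: move[1]->D => DDDDDLDL (positions: [(0, 0), (0, -1), (0, -2), (0, -3), (0, -4), (0, -5), (-1, -5), (-1, -6), (-2, -6)])
Fold: move[6]->L => DDDDDLLL (positions: [(0, 0), (0, -1), (0, -2), (0, -3), (0, -4), (0, -5), (-1, -5), (-2, -5), (-3, -5)])

Answer: (0,0) (0,-1) (0,-2) (0,-3) (0,-4) (0,-5) (-1,-5) (-2,-5) (-3,-5)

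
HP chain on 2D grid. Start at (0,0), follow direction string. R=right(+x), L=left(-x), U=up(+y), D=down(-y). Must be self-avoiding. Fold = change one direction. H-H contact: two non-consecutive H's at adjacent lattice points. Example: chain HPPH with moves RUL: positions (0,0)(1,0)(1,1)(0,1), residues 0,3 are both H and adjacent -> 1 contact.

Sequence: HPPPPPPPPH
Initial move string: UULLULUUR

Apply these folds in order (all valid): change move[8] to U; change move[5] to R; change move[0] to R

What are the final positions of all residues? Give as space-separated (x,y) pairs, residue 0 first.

Initial moves: UULLULUUR
Fold: move[8]->U => UULLULUUU (positions: [(0, 0), (0, 1), (0, 2), (-1, 2), (-2, 2), (-2, 3), (-3, 3), (-3, 4), (-3, 5), (-3, 6)])
Fold: move[5]->R => UULLURUUU (positions: [(0, 0), (0, 1), (0, 2), (-1, 2), (-2, 2), (-2, 3), (-1, 3), (-1, 4), (-1, 5), (-1, 6)])
Fold: move[0]->R => RULLURUUU (positions: [(0, 0), (1, 0), (1, 1), (0, 1), (-1, 1), (-1, 2), (0, 2), (0, 3), (0, 4), (0, 5)])

Answer: (0,0) (1,0) (1,1) (0,1) (-1,1) (-1,2) (0,2) (0,3) (0,4) (0,5)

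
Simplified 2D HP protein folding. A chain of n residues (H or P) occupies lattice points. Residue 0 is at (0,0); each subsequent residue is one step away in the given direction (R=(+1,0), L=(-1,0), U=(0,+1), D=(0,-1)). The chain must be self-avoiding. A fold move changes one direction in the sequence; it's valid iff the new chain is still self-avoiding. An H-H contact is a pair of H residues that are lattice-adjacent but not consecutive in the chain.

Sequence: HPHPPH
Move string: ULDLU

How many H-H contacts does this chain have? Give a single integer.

Answer: 1

Derivation:
Positions: [(0, 0), (0, 1), (-1, 1), (-1, 0), (-2, 0), (-2, 1)]
H-H contact: residue 2 @(-1,1) - residue 5 @(-2, 1)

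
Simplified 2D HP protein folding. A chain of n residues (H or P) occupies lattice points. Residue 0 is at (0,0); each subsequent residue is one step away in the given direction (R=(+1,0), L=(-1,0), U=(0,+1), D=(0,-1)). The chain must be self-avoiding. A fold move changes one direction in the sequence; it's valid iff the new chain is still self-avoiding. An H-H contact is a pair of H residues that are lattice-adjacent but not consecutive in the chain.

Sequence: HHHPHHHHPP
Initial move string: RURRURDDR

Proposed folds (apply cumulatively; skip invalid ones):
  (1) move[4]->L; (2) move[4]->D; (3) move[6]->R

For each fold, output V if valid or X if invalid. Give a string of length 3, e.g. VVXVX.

Answer: XVV

Derivation:
Initial: RURRURDDR -> [(0, 0), (1, 0), (1, 1), (2, 1), (3, 1), (3, 2), (4, 2), (4, 1), (4, 0), (5, 0)]
Fold 1: move[4]->L => RURRLRDDR INVALID (collision), skipped
Fold 2: move[4]->D => RURRDRDDR VALID
Fold 3: move[6]->R => RURRDRRDR VALID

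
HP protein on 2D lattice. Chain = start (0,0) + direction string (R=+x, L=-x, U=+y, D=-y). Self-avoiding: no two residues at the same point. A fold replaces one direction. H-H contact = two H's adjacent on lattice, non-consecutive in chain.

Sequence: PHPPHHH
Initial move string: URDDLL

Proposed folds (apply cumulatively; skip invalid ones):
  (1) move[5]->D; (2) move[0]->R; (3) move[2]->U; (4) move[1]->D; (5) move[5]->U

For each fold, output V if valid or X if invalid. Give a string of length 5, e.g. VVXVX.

Initial: URDDLL -> [(0, 0), (0, 1), (1, 1), (1, 0), (1, -1), (0, -1), (-1, -1)]
Fold 1: move[5]->D => URDDLD VALID
Fold 2: move[0]->R => RRDDLD VALID
Fold 3: move[2]->U => RRUDLD INVALID (collision), skipped
Fold 4: move[1]->D => RDDDLD VALID
Fold 5: move[5]->U => RDDDLU VALID

Answer: VVXVV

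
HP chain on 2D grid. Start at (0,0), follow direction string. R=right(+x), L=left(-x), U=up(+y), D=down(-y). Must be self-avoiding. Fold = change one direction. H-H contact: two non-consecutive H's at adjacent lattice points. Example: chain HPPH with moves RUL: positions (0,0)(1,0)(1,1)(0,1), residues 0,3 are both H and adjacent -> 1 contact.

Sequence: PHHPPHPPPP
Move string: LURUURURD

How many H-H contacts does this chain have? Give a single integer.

Answer: 0

Derivation:
Positions: [(0, 0), (-1, 0), (-1, 1), (0, 1), (0, 2), (0, 3), (1, 3), (1, 4), (2, 4), (2, 3)]
No H-H contacts found.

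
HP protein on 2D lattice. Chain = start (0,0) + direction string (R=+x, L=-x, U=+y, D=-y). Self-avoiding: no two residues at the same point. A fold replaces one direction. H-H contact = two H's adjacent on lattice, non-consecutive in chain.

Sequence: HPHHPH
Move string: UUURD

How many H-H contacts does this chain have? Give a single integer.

Positions: [(0, 0), (0, 1), (0, 2), (0, 3), (1, 3), (1, 2)]
H-H contact: residue 2 @(0,2) - residue 5 @(1, 2)

Answer: 1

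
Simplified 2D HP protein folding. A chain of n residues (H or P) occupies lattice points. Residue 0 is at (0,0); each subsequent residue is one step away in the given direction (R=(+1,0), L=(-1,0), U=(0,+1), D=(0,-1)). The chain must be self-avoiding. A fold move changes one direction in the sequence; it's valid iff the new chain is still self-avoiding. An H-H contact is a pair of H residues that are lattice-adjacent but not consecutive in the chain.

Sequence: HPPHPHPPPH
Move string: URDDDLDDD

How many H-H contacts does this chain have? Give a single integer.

Answer: 1

Derivation:
Positions: [(0, 0), (0, 1), (1, 1), (1, 0), (1, -1), (1, -2), (0, -2), (0, -3), (0, -4), (0, -5)]
H-H contact: residue 0 @(0,0) - residue 3 @(1, 0)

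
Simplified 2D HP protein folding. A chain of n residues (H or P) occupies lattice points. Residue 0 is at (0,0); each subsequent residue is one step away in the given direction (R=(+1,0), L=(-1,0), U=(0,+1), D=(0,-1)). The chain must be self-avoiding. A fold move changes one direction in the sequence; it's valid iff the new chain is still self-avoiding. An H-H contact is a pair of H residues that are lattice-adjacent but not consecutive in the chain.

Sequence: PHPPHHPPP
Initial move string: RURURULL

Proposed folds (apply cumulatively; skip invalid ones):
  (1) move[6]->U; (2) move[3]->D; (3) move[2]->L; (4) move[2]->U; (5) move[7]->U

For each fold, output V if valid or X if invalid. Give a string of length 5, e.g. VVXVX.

Initial: RURURULL -> [(0, 0), (1, 0), (1, 1), (2, 1), (2, 2), (3, 2), (3, 3), (2, 3), (1, 3)]
Fold 1: move[6]->U => RURURUUL VALID
Fold 2: move[3]->D => RURDRUUL VALID
Fold 3: move[2]->L => RULDRUUL INVALID (collision), skipped
Fold 4: move[2]->U => RUUDRUUL INVALID (collision), skipped
Fold 5: move[7]->U => RURDRUUU VALID

Answer: VVXXV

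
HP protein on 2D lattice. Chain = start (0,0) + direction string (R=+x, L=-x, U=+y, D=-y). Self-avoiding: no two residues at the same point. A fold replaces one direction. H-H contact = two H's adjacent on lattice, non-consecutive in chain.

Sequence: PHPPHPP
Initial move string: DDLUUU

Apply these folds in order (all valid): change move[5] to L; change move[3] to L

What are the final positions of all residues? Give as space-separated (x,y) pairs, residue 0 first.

Answer: (0,0) (0,-1) (0,-2) (-1,-2) (-2,-2) (-2,-1) (-3,-1)

Derivation:
Initial moves: DDLUUU
Fold: move[5]->L => DDLUUL (positions: [(0, 0), (0, -1), (0, -2), (-1, -2), (-1, -1), (-1, 0), (-2, 0)])
Fold: move[3]->L => DDLLUL (positions: [(0, 0), (0, -1), (0, -2), (-1, -2), (-2, -2), (-2, -1), (-3, -1)])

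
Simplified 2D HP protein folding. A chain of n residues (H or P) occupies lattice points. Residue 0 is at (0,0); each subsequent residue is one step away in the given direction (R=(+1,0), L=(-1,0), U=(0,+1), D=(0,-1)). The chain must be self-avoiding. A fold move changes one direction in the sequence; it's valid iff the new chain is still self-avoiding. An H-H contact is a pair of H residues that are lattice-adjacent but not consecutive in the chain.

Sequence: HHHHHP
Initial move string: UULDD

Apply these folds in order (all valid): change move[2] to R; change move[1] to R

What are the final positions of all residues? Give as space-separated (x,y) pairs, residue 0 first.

Answer: (0,0) (0,1) (1,1) (2,1) (2,0) (2,-1)

Derivation:
Initial moves: UULDD
Fold: move[2]->R => UURDD (positions: [(0, 0), (0, 1), (0, 2), (1, 2), (1, 1), (1, 0)])
Fold: move[1]->R => URRDD (positions: [(0, 0), (0, 1), (1, 1), (2, 1), (2, 0), (2, -1)])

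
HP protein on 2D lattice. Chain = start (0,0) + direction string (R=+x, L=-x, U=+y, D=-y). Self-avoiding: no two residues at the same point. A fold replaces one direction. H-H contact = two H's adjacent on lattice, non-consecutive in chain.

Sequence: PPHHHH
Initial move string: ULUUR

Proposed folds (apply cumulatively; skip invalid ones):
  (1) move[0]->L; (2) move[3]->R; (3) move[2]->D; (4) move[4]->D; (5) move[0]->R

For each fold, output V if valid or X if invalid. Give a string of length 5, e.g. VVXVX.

Answer: VVVVX

Derivation:
Initial: ULUUR -> [(0, 0), (0, 1), (-1, 1), (-1, 2), (-1, 3), (0, 3)]
Fold 1: move[0]->L => LLUUR VALID
Fold 2: move[3]->R => LLURR VALID
Fold 3: move[2]->D => LLDRR VALID
Fold 4: move[4]->D => LLDRD VALID
Fold 5: move[0]->R => RLDRD INVALID (collision), skipped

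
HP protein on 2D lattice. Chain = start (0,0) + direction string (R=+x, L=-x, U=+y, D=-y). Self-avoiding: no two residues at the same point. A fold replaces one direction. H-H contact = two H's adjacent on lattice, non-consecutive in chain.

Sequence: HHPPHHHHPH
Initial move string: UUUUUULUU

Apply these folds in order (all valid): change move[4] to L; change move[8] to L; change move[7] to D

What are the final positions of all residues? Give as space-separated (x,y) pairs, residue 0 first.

Initial moves: UUUUUULUU
Fold: move[4]->L => UUUULULUU (positions: [(0, 0), (0, 1), (0, 2), (0, 3), (0, 4), (-1, 4), (-1, 5), (-2, 5), (-2, 6), (-2, 7)])
Fold: move[8]->L => UUUULULUL (positions: [(0, 0), (0, 1), (0, 2), (0, 3), (0, 4), (-1, 4), (-1, 5), (-2, 5), (-2, 6), (-3, 6)])
Fold: move[7]->D => UUUULULDL (positions: [(0, 0), (0, 1), (0, 2), (0, 3), (0, 4), (-1, 4), (-1, 5), (-2, 5), (-2, 4), (-3, 4)])

Answer: (0,0) (0,1) (0,2) (0,3) (0,4) (-1,4) (-1,5) (-2,5) (-2,4) (-3,4)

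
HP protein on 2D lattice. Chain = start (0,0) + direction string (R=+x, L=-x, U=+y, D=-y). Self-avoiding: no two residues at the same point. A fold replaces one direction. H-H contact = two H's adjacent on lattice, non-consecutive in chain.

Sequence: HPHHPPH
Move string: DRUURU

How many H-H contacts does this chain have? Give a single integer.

Answer: 1

Derivation:
Positions: [(0, 0), (0, -1), (1, -1), (1, 0), (1, 1), (2, 1), (2, 2)]
H-H contact: residue 0 @(0,0) - residue 3 @(1, 0)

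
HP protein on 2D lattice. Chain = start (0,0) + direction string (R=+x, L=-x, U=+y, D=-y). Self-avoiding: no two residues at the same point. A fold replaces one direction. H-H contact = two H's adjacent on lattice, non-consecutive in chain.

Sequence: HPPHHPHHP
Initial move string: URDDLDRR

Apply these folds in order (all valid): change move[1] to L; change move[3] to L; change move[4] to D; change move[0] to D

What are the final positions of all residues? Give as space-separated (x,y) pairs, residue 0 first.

Initial moves: URDDLDRR
Fold: move[1]->L => ULDDLDRR (positions: [(0, 0), (0, 1), (-1, 1), (-1, 0), (-1, -1), (-2, -1), (-2, -2), (-1, -2), (0, -2)])
Fold: move[3]->L => ULDLLDRR (positions: [(0, 0), (0, 1), (-1, 1), (-1, 0), (-2, 0), (-3, 0), (-3, -1), (-2, -1), (-1, -1)])
Fold: move[4]->D => ULDLDDRR (positions: [(0, 0), (0, 1), (-1, 1), (-1, 0), (-2, 0), (-2, -1), (-2, -2), (-1, -2), (0, -2)])
Fold: move[0]->D => DLDLDDRR (positions: [(0, 0), (0, -1), (-1, -1), (-1, -2), (-2, -2), (-2, -3), (-2, -4), (-1, -4), (0, -4)])

Answer: (0,0) (0,-1) (-1,-1) (-1,-2) (-2,-2) (-2,-3) (-2,-4) (-1,-4) (0,-4)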